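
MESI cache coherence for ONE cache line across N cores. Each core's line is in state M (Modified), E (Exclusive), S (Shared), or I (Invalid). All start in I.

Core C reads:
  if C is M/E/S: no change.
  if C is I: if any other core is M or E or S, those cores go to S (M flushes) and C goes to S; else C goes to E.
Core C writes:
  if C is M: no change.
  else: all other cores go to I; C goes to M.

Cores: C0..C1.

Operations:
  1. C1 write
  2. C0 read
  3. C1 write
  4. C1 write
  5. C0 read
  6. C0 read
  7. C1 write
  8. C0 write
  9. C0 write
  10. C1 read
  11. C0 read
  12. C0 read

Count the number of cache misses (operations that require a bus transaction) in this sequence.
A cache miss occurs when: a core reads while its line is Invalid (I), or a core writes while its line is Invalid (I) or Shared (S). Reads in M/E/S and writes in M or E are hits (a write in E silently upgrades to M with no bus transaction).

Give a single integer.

Op 1: C1 write [C1 write: invalidate none -> C1=M] -> [I,M] [MISS #1: write from I]
Op 2: C0 read [C0 read from I: others=['C1=M'] -> C0=S, others downsized to S] -> [S,S] [MISS #2: read from I]
Op 3: C1 write [C1 write: invalidate ['C0=S'] -> C1=M] -> [I,M] [MISS #3: write from S]
Op 4: C1 write [C1 write: already M (modified), no change] -> [I,M] [hit: write from M]
Op 5: C0 read [C0 read from I: others=['C1=M'] -> C0=S, others downsized to S] -> [S,S] [MISS #4: read from I]
Op 6: C0 read [C0 read: already in S, no change] -> [S,S] [hit: read from S]
Op 7: C1 write [C1 write: invalidate ['C0=S'] -> C1=M] -> [I,M] [MISS #5: write from S]
Op 8: C0 write [C0 write: invalidate ['C1=M'] -> C0=M] -> [M,I] [MISS #6: write from I]
Op 9: C0 write [C0 write: already M (modified), no change] -> [M,I] [hit: write from M]
Op 10: C1 read [C1 read from I: others=['C0=M'] -> C1=S, others downsized to S] -> [S,S] [MISS #7: read from I]
Op 11: C0 read [C0 read: already in S, no change] -> [S,S] [hit: read from S]
Op 12: C0 read [C0 read: already in S, no change] -> [S,S] [hit: read from S]

Answer: 7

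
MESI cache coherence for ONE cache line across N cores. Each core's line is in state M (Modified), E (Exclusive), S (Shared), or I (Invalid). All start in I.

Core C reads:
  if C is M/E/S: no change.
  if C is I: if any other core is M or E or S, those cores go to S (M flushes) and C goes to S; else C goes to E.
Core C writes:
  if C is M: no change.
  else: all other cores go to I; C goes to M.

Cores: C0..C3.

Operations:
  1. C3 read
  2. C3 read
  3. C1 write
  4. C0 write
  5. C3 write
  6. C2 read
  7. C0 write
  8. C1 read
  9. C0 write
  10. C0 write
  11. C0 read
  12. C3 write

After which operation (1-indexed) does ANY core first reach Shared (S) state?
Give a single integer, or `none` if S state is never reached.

Answer: 6

Derivation:
Op 1: C3 read [C3 read from I: no other sharers -> C3=E (exclusive)] -> [I,I,I,E]
Op 2: C3 read [C3 read: already in E, no change] -> [I,I,I,E]
Op 3: C1 write [C1 write: invalidate ['C3=E'] -> C1=M] -> [I,M,I,I]
Op 4: C0 write [C0 write: invalidate ['C1=M'] -> C0=M] -> [M,I,I,I]
Op 5: C3 write [C3 write: invalidate ['C0=M'] -> C3=M] -> [I,I,I,M]
Op 6: C2 read [C2 read from I: others=['C3=M'] -> C2=S, others downsized to S] -> [I,I,S,S]
  -> First S state at op 6; remaining ops need not be traced.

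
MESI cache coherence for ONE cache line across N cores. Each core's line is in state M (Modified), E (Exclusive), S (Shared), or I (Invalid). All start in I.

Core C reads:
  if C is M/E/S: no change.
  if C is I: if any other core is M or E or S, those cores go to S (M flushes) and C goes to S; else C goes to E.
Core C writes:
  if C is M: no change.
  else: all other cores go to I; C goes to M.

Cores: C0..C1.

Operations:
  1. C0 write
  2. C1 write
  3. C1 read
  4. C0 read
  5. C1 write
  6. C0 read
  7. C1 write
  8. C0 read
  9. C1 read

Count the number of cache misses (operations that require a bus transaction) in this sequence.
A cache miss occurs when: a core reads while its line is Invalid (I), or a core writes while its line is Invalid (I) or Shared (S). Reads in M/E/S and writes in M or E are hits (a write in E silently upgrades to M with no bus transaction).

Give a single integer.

Op 1: C0 write [C0 write: invalidate none -> C0=M] -> [M,I] [MISS #1: write from I]
Op 2: C1 write [C1 write: invalidate ['C0=M'] -> C1=M] -> [I,M] [MISS #2: write from I]
Op 3: C1 read [C1 read: already in M, no change] -> [I,M] [hit: read from M]
Op 4: C0 read [C0 read from I: others=['C1=M'] -> C0=S, others downsized to S] -> [S,S] [MISS #3: read from I]
Op 5: C1 write [C1 write: invalidate ['C0=S'] -> C1=M] -> [I,M] [MISS #4: write from S]
Op 6: C0 read [C0 read from I: others=['C1=M'] -> C0=S, others downsized to S] -> [S,S] [MISS #5: read from I]
Op 7: C1 write [C1 write: invalidate ['C0=S'] -> C1=M] -> [I,M] [MISS #6: write from S]
Op 8: C0 read [C0 read from I: others=['C1=M'] -> C0=S, others downsized to S] -> [S,S] [MISS #7: read from I]
Op 9: C1 read [C1 read: already in S, no change] -> [S,S] [hit: read from S]

Answer: 7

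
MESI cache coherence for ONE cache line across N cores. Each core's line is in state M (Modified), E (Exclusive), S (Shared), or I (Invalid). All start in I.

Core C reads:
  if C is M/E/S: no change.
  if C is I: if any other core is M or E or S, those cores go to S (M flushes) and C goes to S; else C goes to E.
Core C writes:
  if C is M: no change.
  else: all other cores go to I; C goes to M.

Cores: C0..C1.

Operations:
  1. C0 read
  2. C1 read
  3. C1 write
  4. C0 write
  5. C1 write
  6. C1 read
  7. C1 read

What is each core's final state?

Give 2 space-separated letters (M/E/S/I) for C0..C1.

Answer: I M

Derivation:
Op 1: C0 read [C0 read from I: no other sharers -> C0=E (exclusive)] -> [E,I]
Op 2: C1 read [C1 read from I: others=['C0=E'] -> C1=S, others downsized to S] -> [S,S]
Op 3: C1 write [C1 write: invalidate ['C0=S'] -> C1=M] -> [I,M]
Op 4: C0 write [C0 write: invalidate ['C1=M'] -> C0=M] -> [M,I]
Op 5: C1 write [C1 write: invalidate ['C0=M'] -> C1=M] -> [I,M]
Op 6: C1 read [C1 read: already in M, no change] -> [I,M]
Op 7: C1 read [C1 read: already in M, no change] -> [I,M]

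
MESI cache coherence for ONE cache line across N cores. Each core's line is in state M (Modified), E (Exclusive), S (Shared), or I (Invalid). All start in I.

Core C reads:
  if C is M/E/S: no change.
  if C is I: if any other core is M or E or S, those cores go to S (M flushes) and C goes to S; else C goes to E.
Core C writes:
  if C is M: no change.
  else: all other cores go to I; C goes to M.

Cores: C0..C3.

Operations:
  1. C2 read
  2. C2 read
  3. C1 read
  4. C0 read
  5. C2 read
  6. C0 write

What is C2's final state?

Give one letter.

Answer: I

Derivation:
Op 1: C2 read [C2 read from I: no other sharers -> C2=E (exclusive)] -> [I,I,E,I]
Op 2: C2 read [C2 read: already in E, no change] -> [I,I,E,I]
Op 3: C1 read [C1 read from I: others=['C2=E'] -> C1=S, others downsized to S] -> [I,S,S,I]
Op 4: C0 read [C0 read from I: others=['C1=S', 'C2=S'] -> C0=S, others downsized to S] -> [S,S,S,I]
Op 5: C2 read [C2 read: already in S, no change] -> [S,S,S,I]
Op 6: C0 write [C0 write: invalidate ['C1=S', 'C2=S'] -> C0=M] -> [M,I,I,I]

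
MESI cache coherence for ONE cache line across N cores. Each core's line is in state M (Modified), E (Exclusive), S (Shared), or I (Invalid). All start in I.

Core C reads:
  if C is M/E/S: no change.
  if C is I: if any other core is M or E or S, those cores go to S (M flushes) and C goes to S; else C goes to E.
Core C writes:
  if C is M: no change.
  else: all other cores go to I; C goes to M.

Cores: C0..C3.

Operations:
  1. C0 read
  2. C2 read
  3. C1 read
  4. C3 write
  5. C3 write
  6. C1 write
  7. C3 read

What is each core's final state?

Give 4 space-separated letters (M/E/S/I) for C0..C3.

Op 1: C0 read [C0 read from I: no other sharers -> C0=E (exclusive)] -> [E,I,I,I]
Op 2: C2 read [C2 read from I: others=['C0=E'] -> C2=S, others downsized to S] -> [S,I,S,I]
Op 3: C1 read [C1 read from I: others=['C0=S', 'C2=S'] -> C1=S, others downsized to S] -> [S,S,S,I]
Op 4: C3 write [C3 write: invalidate ['C0=S', 'C1=S', 'C2=S'] -> C3=M] -> [I,I,I,M]
Op 5: C3 write [C3 write: already M (modified), no change] -> [I,I,I,M]
Op 6: C1 write [C1 write: invalidate ['C3=M'] -> C1=M] -> [I,M,I,I]
Op 7: C3 read [C3 read from I: others=['C1=M'] -> C3=S, others downsized to S] -> [I,S,I,S]

Answer: I S I S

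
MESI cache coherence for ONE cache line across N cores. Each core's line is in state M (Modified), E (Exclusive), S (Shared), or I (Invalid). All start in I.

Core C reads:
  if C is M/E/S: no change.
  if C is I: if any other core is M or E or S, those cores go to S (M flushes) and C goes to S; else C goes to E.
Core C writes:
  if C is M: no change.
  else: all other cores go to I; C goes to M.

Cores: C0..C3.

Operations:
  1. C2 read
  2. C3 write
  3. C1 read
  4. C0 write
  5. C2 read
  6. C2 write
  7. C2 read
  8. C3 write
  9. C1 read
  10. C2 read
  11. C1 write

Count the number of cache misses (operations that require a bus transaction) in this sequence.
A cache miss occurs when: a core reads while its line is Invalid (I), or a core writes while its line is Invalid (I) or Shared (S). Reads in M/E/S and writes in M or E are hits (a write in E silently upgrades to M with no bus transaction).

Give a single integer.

Op 1: C2 read [C2 read from I: no other sharers -> C2=E (exclusive)] -> [I,I,E,I] [MISS #1: read from I]
Op 2: C3 write [C3 write: invalidate ['C2=E'] -> C3=M] -> [I,I,I,M] [MISS #2: write from I]
Op 3: C1 read [C1 read from I: others=['C3=M'] -> C1=S, others downsized to S] -> [I,S,I,S] [MISS #3: read from I]
Op 4: C0 write [C0 write: invalidate ['C1=S', 'C3=S'] -> C0=M] -> [M,I,I,I] [MISS #4: write from I]
Op 5: C2 read [C2 read from I: others=['C0=M'] -> C2=S, others downsized to S] -> [S,I,S,I] [MISS #5: read from I]
Op 6: C2 write [C2 write: invalidate ['C0=S'] -> C2=M] -> [I,I,M,I] [MISS #6: write from S]
Op 7: C2 read [C2 read: already in M, no change] -> [I,I,M,I] [hit: read from M]
Op 8: C3 write [C3 write: invalidate ['C2=M'] -> C3=M] -> [I,I,I,M] [MISS #7: write from I]
Op 9: C1 read [C1 read from I: others=['C3=M'] -> C1=S, others downsized to S] -> [I,S,I,S] [MISS #8: read from I]
Op 10: C2 read [C2 read from I: others=['C1=S', 'C3=S'] -> C2=S, others downsized to S] -> [I,S,S,S] [MISS #9: read from I]
Op 11: C1 write [C1 write: invalidate ['C2=S', 'C3=S'] -> C1=M] -> [I,M,I,I] [MISS #10: write from S]

Answer: 10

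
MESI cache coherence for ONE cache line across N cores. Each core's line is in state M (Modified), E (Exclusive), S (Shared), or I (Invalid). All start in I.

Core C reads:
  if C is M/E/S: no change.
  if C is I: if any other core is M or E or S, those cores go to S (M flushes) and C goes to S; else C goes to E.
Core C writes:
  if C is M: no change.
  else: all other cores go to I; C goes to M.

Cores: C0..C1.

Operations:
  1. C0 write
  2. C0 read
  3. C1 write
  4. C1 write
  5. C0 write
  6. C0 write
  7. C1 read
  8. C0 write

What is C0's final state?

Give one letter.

Answer: M

Derivation:
Op 1: C0 write [C0 write: invalidate none -> C0=M] -> [M,I]
Op 2: C0 read [C0 read: already in M, no change] -> [M,I]
Op 3: C1 write [C1 write: invalidate ['C0=M'] -> C1=M] -> [I,M]
Op 4: C1 write [C1 write: already M (modified), no change] -> [I,M]
Op 5: C0 write [C0 write: invalidate ['C1=M'] -> C0=M] -> [M,I]
Op 6: C0 write [C0 write: already M (modified), no change] -> [M,I]
Op 7: C1 read [C1 read from I: others=['C0=M'] -> C1=S, others downsized to S] -> [S,S]
Op 8: C0 write [C0 write: invalidate ['C1=S'] -> C0=M] -> [M,I]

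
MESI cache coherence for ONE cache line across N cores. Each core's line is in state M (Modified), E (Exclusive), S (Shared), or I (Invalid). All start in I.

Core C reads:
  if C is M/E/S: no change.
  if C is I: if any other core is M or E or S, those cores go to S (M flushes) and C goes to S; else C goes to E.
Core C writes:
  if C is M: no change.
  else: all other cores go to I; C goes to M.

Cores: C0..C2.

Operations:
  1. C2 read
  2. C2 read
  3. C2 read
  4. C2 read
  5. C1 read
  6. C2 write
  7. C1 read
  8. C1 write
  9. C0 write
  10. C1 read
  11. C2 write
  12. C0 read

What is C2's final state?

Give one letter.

Answer: S

Derivation:
Op 1: C2 read [C2 read from I: no other sharers -> C2=E (exclusive)] -> [I,I,E]
Op 2: C2 read [C2 read: already in E, no change] -> [I,I,E]
Op 3: C2 read [C2 read: already in E, no change] -> [I,I,E]
Op 4: C2 read [C2 read: already in E, no change] -> [I,I,E]
Op 5: C1 read [C1 read from I: others=['C2=E'] -> C1=S, others downsized to S] -> [I,S,S]
Op 6: C2 write [C2 write: invalidate ['C1=S'] -> C2=M] -> [I,I,M]
Op 7: C1 read [C1 read from I: others=['C2=M'] -> C1=S, others downsized to S] -> [I,S,S]
Op 8: C1 write [C1 write: invalidate ['C2=S'] -> C1=M] -> [I,M,I]
Op 9: C0 write [C0 write: invalidate ['C1=M'] -> C0=M] -> [M,I,I]
Op 10: C1 read [C1 read from I: others=['C0=M'] -> C1=S, others downsized to S] -> [S,S,I]
Op 11: C2 write [C2 write: invalidate ['C0=S', 'C1=S'] -> C2=M] -> [I,I,M]
Op 12: C0 read [C0 read from I: others=['C2=M'] -> C0=S, others downsized to S] -> [S,I,S]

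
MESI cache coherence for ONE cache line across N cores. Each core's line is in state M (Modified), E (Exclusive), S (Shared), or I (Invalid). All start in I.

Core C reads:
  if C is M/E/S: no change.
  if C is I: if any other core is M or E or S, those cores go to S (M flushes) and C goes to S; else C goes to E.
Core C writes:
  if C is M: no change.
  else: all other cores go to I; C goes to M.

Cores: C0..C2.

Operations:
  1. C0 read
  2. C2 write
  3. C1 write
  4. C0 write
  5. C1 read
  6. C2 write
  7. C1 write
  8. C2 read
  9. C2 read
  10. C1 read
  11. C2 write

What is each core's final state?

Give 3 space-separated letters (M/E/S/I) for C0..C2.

Op 1: C0 read [C0 read from I: no other sharers -> C0=E (exclusive)] -> [E,I,I]
Op 2: C2 write [C2 write: invalidate ['C0=E'] -> C2=M] -> [I,I,M]
Op 3: C1 write [C1 write: invalidate ['C2=M'] -> C1=M] -> [I,M,I]
Op 4: C0 write [C0 write: invalidate ['C1=M'] -> C0=M] -> [M,I,I]
Op 5: C1 read [C1 read from I: others=['C0=M'] -> C1=S, others downsized to S] -> [S,S,I]
Op 6: C2 write [C2 write: invalidate ['C0=S', 'C1=S'] -> C2=M] -> [I,I,M]
Op 7: C1 write [C1 write: invalidate ['C2=M'] -> C1=M] -> [I,M,I]
Op 8: C2 read [C2 read from I: others=['C1=M'] -> C2=S, others downsized to S] -> [I,S,S]
Op 9: C2 read [C2 read: already in S, no change] -> [I,S,S]
Op 10: C1 read [C1 read: already in S, no change] -> [I,S,S]
Op 11: C2 write [C2 write: invalidate ['C1=S'] -> C2=M] -> [I,I,M]

Answer: I I M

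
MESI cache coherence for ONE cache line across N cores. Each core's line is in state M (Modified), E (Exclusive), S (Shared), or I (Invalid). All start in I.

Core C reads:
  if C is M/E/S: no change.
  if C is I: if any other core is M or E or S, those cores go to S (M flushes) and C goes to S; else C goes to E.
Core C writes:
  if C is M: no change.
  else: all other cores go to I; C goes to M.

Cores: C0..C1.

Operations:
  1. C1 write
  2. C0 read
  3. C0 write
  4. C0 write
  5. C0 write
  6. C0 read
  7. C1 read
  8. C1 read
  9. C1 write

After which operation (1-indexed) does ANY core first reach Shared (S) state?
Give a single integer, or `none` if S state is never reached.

Answer: 2

Derivation:
Op 1: C1 write [C1 write: invalidate none -> C1=M] -> [I,M]
Op 2: C0 read [C0 read from I: others=['C1=M'] -> C0=S, others downsized to S] -> [S,S]
  -> First S state at op 2; remaining ops need not be traced.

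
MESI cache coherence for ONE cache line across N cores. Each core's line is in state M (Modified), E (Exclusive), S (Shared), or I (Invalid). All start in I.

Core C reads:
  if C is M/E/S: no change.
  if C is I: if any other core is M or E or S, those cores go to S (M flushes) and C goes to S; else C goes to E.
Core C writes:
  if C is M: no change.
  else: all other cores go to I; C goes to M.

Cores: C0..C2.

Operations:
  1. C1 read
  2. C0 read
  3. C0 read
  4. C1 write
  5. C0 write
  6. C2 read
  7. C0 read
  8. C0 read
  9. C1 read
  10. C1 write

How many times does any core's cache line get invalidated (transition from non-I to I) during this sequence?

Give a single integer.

Answer: 4

Derivation:
Op 1: C1 read [C1 read from I: no other sharers -> C1=E (exclusive)] -> [I,E,I] (invalidations this op: 0; running total: 0)
Op 2: C0 read [C0 read from I: others=['C1=E'] -> C0=S, others downsized to S] -> [S,S,I] (invalidations this op: 0; running total: 0)
Op 3: C0 read [C0 read: already in S, no change] -> [S,S,I] (invalidations this op: 0; running total: 0)
Op 4: C1 write [C1 write: invalidate ['C0=S'] -> C1=M] -> [I,M,I] (invalidations this op: 1; running total: 1)
Op 5: C0 write [C0 write: invalidate ['C1=M'] -> C0=M] -> [M,I,I] (invalidations this op: 1; running total: 2)
Op 6: C2 read [C2 read from I: others=['C0=M'] -> C2=S, others downsized to S] -> [S,I,S] (invalidations this op: 0; running total: 2)
Op 7: C0 read [C0 read: already in S, no change] -> [S,I,S] (invalidations this op: 0; running total: 2)
Op 8: C0 read [C0 read: already in S, no change] -> [S,I,S] (invalidations this op: 0; running total: 2)
Op 9: C1 read [C1 read from I: others=['C0=S', 'C2=S'] -> C1=S, others downsized to S] -> [S,S,S] (invalidations this op: 0; running total: 2)
Op 10: C1 write [C1 write: invalidate ['C0=S', 'C2=S'] -> C1=M] -> [I,M,I] (invalidations this op: 2; running total: 4)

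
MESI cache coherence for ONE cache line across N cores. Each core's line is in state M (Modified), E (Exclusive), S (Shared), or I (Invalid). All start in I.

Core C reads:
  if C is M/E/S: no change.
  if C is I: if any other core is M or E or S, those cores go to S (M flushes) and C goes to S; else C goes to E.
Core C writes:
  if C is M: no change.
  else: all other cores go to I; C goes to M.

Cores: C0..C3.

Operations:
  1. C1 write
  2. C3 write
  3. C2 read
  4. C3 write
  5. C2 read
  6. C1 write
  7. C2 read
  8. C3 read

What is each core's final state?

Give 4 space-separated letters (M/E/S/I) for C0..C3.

Op 1: C1 write [C1 write: invalidate none -> C1=M] -> [I,M,I,I]
Op 2: C3 write [C3 write: invalidate ['C1=M'] -> C3=M] -> [I,I,I,M]
Op 3: C2 read [C2 read from I: others=['C3=M'] -> C2=S, others downsized to S] -> [I,I,S,S]
Op 4: C3 write [C3 write: invalidate ['C2=S'] -> C3=M] -> [I,I,I,M]
Op 5: C2 read [C2 read from I: others=['C3=M'] -> C2=S, others downsized to S] -> [I,I,S,S]
Op 6: C1 write [C1 write: invalidate ['C2=S', 'C3=S'] -> C1=M] -> [I,M,I,I]
Op 7: C2 read [C2 read from I: others=['C1=M'] -> C2=S, others downsized to S] -> [I,S,S,I]
Op 8: C3 read [C3 read from I: others=['C1=S', 'C2=S'] -> C3=S, others downsized to S] -> [I,S,S,S]

Answer: I S S S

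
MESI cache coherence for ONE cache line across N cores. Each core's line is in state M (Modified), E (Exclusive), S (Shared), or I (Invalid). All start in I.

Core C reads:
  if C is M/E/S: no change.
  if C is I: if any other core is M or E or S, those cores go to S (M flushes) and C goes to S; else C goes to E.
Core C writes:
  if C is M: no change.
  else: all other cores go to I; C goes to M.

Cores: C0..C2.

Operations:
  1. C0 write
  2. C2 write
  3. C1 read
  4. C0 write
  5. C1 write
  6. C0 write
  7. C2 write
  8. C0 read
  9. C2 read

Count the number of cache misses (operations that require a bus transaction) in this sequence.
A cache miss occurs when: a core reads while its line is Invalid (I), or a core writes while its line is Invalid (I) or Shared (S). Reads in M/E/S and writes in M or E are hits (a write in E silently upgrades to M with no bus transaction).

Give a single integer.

Answer: 8

Derivation:
Op 1: C0 write [C0 write: invalidate none -> C0=M] -> [M,I,I] [MISS #1: write from I]
Op 2: C2 write [C2 write: invalidate ['C0=M'] -> C2=M] -> [I,I,M] [MISS #2: write from I]
Op 3: C1 read [C1 read from I: others=['C2=M'] -> C1=S, others downsized to S] -> [I,S,S] [MISS #3: read from I]
Op 4: C0 write [C0 write: invalidate ['C1=S', 'C2=S'] -> C0=M] -> [M,I,I] [MISS #4: write from I]
Op 5: C1 write [C1 write: invalidate ['C0=M'] -> C1=M] -> [I,M,I] [MISS #5: write from I]
Op 6: C0 write [C0 write: invalidate ['C1=M'] -> C0=M] -> [M,I,I] [MISS #6: write from I]
Op 7: C2 write [C2 write: invalidate ['C0=M'] -> C2=M] -> [I,I,M] [MISS #7: write from I]
Op 8: C0 read [C0 read from I: others=['C2=M'] -> C0=S, others downsized to S] -> [S,I,S] [MISS #8: read from I]
Op 9: C2 read [C2 read: already in S, no change] -> [S,I,S] [hit: read from S]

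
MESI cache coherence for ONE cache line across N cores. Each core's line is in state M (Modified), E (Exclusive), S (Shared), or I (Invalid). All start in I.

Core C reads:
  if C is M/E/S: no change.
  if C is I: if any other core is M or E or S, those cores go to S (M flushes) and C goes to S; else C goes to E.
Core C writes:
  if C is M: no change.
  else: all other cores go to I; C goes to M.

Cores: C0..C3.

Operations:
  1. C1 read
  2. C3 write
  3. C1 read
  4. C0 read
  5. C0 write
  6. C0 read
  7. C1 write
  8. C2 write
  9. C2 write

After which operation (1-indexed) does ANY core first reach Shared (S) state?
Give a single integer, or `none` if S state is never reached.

Op 1: C1 read [C1 read from I: no other sharers -> C1=E (exclusive)] -> [I,E,I,I]
Op 2: C3 write [C3 write: invalidate ['C1=E'] -> C3=M] -> [I,I,I,M]
Op 3: C1 read [C1 read from I: others=['C3=M'] -> C1=S, others downsized to S] -> [I,S,I,S]
  -> First S state at op 3; remaining ops need not be traced.

Answer: 3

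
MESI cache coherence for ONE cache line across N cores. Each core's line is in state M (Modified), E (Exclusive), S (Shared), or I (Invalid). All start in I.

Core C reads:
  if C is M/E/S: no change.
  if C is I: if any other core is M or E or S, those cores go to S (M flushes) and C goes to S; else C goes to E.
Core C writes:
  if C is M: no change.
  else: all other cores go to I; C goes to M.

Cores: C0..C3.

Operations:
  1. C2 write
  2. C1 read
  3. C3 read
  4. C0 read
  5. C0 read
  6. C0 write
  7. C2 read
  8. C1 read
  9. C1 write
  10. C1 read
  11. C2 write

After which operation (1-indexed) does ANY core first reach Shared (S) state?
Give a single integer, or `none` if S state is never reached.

Op 1: C2 write [C2 write: invalidate none -> C2=M] -> [I,I,M,I]
Op 2: C1 read [C1 read from I: others=['C2=M'] -> C1=S, others downsized to S] -> [I,S,S,I]
  -> First S state at op 2; remaining ops need not be traced.

Answer: 2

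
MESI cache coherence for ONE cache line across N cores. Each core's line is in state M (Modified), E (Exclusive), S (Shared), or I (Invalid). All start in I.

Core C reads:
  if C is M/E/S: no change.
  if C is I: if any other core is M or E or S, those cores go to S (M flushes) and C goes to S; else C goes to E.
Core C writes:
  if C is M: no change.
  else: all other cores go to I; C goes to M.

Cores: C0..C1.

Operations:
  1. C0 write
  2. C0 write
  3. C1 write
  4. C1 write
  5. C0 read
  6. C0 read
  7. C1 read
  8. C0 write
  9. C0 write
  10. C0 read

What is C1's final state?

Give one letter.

Answer: I

Derivation:
Op 1: C0 write [C0 write: invalidate none -> C0=M] -> [M,I]
Op 2: C0 write [C0 write: already M (modified), no change] -> [M,I]
Op 3: C1 write [C1 write: invalidate ['C0=M'] -> C1=M] -> [I,M]
Op 4: C1 write [C1 write: already M (modified), no change] -> [I,M]
Op 5: C0 read [C0 read from I: others=['C1=M'] -> C0=S, others downsized to S] -> [S,S]
Op 6: C0 read [C0 read: already in S, no change] -> [S,S]
Op 7: C1 read [C1 read: already in S, no change] -> [S,S]
Op 8: C0 write [C0 write: invalidate ['C1=S'] -> C0=M] -> [M,I]
Op 9: C0 write [C0 write: already M (modified), no change] -> [M,I]
Op 10: C0 read [C0 read: already in M, no change] -> [M,I]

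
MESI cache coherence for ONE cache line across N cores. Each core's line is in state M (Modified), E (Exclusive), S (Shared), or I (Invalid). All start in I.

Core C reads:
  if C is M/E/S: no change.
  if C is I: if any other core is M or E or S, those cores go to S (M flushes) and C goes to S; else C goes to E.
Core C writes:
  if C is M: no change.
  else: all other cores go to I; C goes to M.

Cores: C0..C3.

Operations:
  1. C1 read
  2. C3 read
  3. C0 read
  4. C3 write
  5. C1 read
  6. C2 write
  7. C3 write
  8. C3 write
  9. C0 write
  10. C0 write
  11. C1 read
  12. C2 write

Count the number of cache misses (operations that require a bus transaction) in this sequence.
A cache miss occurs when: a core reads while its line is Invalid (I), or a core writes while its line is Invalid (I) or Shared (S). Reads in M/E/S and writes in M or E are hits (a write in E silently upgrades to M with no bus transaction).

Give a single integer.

Answer: 10

Derivation:
Op 1: C1 read [C1 read from I: no other sharers -> C1=E (exclusive)] -> [I,E,I,I] [MISS #1: read from I]
Op 2: C3 read [C3 read from I: others=['C1=E'] -> C3=S, others downsized to S] -> [I,S,I,S] [MISS #2: read from I]
Op 3: C0 read [C0 read from I: others=['C1=S', 'C3=S'] -> C0=S, others downsized to S] -> [S,S,I,S] [MISS #3: read from I]
Op 4: C3 write [C3 write: invalidate ['C0=S', 'C1=S'] -> C3=M] -> [I,I,I,M] [MISS #4: write from S]
Op 5: C1 read [C1 read from I: others=['C3=M'] -> C1=S, others downsized to S] -> [I,S,I,S] [MISS #5: read from I]
Op 6: C2 write [C2 write: invalidate ['C1=S', 'C3=S'] -> C2=M] -> [I,I,M,I] [MISS #6: write from I]
Op 7: C3 write [C3 write: invalidate ['C2=M'] -> C3=M] -> [I,I,I,M] [MISS #7: write from I]
Op 8: C3 write [C3 write: already M (modified), no change] -> [I,I,I,M] [hit: write from M]
Op 9: C0 write [C0 write: invalidate ['C3=M'] -> C0=M] -> [M,I,I,I] [MISS #8: write from I]
Op 10: C0 write [C0 write: already M (modified), no change] -> [M,I,I,I] [hit: write from M]
Op 11: C1 read [C1 read from I: others=['C0=M'] -> C1=S, others downsized to S] -> [S,S,I,I] [MISS #9: read from I]
Op 12: C2 write [C2 write: invalidate ['C0=S', 'C1=S'] -> C2=M] -> [I,I,M,I] [MISS #10: write from I]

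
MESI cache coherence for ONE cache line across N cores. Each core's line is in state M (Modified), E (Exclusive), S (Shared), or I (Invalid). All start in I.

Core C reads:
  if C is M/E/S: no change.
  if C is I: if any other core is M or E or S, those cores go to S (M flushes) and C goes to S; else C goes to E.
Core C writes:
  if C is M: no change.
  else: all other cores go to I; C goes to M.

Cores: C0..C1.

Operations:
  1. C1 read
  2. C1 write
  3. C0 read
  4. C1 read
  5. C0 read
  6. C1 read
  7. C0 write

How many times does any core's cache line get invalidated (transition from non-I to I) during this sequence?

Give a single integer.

Answer: 1

Derivation:
Op 1: C1 read [C1 read from I: no other sharers -> C1=E (exclusive)] -> [I,E] (invalidations this op: 0; running total: 0)
Op 2: C1 write [C1 write: invalidate none -> C1=M] -> [I,M] (invalidations this op: 0; running total: 0)
Op 3: C0 read [C0 read from I: others=['C1=M'] -> C0=S, others downsized to S] -> [S,S] (invalidations this op: 0; running total: 0)
Op 4: C1 read [C1 read: already in S, no change] -> [S,S] (invalidations this op: 0; running total: 0)
Op 5: C0 read [C0 read: already in S, no change] -> [S,S] (invalidations this op: 0; running total: 0)
Op 6: C1 read [C1 read: already in S, no change] -> [S,S] (invalidations this op: 0; running total: 0)
Op 7: C0 write [C0 write: invalidate ['C1=S'] -> C0=M] -> [M,I] (invalidations this op: 1; running total: 1)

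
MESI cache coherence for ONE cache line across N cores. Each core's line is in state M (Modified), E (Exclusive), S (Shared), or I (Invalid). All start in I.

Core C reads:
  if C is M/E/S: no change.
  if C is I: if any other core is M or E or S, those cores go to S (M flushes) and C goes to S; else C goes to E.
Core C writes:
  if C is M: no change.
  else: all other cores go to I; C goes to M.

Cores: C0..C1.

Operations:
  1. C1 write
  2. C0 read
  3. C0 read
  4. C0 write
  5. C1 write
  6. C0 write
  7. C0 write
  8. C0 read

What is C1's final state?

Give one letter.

Answer: I

Derivation:
Op 1: C1 write [C1 write: invalidate none -> C1=M] -> [I,M]
Op 2: C0 read [C0 read from I: others=['C1=M'] -> C0=S, others downsized to S] -> [S,S]
Op 3: C0 read [C0 read: already in S, no change] -> [S,S]
Op 4: C0 write [C0 write: invalidate ['C1=S'] -> C0=M] -> [M,I]
Op 5: C1 write [C1 write: invalidate ['C0=M'] -> C1=M] -> [I,M]
Op 6: C0 write [C0 write: invalidate ['C1=M'] -> C0=M] -> [M,I]
Op 7: C0 write [C0 write: already M (modified), no change] -> [M,I]
Op 8: C0 read [C0 read: already in M, no change] -> [M,I]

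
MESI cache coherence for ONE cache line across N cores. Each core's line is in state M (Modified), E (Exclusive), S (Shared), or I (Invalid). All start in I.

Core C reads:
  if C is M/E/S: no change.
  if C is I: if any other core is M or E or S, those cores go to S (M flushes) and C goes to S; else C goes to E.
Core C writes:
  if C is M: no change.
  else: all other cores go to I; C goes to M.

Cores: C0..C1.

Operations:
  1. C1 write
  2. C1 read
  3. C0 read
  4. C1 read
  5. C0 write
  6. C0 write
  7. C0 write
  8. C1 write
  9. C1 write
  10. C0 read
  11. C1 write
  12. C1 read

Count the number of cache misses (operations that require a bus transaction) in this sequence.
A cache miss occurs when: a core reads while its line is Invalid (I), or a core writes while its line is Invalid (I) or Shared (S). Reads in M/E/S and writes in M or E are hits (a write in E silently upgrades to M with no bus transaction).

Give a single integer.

Answer: 6

Derivation:
Op 1: C1 write [C1 write: invalidate none -> C1=M] -> [I,M] [MISS #1: write from I]
Op 2: C1 read [C1 read: already in M, no change] -> [I,M] [hit: read from M]
Op 3: C0 read [C0 read from I: others=['C1=M'] -> C0=S, others downsized to S] -> [S,S] [MISS #2: read from I]
Op 4: C1 read [C1 read: already in S, no change] -> [S,S] [hit: read from S]
Op 5: C0 write [C0 write: invalidate ['C1=S'] -> C0=M] -> [M,I] [MISS #3: write from S]
Op 6: C0 write [C0 write: already M (modified), no change] -> [M,I] [hit: write from M]
Op 7: C0 write [C0 write: already M (modified), no change] -> [M,I] [hit: write from M]
Op 8: C1 write [C1 write: invalidate ['C0=M'] -> C1=M] -> [I,M] [MISS #4: write from I]
Op 9: C1 write [C1 write: already M (modified), no change] -> [I,M] [hit: write from M]
Op 10: C0 read [C0 read from I: others=['C1=M'] -> C0=S, others downsized to S] -> [S,S] [MISS #5: read from I]
Op 11: C1 write [C1 write: invalidate ['C0=S'] -> C1=M] -> [I,M] [MISS #6: write from S]
Op 12: C1 read [C1 read: already in M, no change] -> [I,M] [hit: read from M]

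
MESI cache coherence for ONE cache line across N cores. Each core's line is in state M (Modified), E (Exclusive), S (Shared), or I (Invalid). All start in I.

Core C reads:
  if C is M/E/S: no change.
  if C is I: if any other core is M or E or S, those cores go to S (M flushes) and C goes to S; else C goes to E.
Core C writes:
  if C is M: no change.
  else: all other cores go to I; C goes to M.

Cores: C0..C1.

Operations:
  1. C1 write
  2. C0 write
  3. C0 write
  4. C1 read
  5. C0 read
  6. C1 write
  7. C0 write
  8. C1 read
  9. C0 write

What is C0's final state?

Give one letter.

Answer: M

Derivation:
Op 1: C1 write [C1 write: invalidate none -> C1=M] -> [I,M]
Op 2: C0 write [C0 write: invalidate ['C1=M'] -> C0=M] -> [M,I]
Op 3: C0 write [C0 write: already M (modified), no change] -> [M,I]
Op 4: C1 read [C1 read from I: others=['C0=M'] -> C1=S, others downsized to S] -> [S,S]
Op 5: C0 read [C0 read: already in S, no change] -> [S,S]
Op 6: C1 write [C1 write: invalidate ['C0=S'] -> C1=M] -> [I,M]
Op 7: C0 write [C0 write: invalidate ['C1=M'] -> C0=M] -> [M,I]
Op 8: C1 read [C1 read from I: others=['C0=M'] -> C1=S, others downsized to S] -> [S,S]
Op 9: C0 write [C0 write: invalidate ['C1=S'] -> C0=M] -> [M,I]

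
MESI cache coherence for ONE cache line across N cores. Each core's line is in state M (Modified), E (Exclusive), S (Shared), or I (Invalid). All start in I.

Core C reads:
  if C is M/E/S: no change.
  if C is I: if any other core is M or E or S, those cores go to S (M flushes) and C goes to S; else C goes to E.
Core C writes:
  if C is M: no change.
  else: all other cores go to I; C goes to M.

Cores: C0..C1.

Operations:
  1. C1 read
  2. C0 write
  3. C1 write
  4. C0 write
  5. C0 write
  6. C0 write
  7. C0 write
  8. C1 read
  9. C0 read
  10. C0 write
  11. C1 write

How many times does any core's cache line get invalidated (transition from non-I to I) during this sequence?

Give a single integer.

Answer: 5

Derivation:
Op 1: C1 read [C1 read from I: no other sharers -> C1=E (exclusive)] -> [I,E] (invalidations this op: 0; running total: 0)
Op 2: C0 write [C0 write: invalidate ['C1=E'] -> C0=M] -> [M,I] (invalidations this op: 1; running total: 1)
Op 3: C1 write [C1 write: invalidate ['C0=M'] -> C1=M] -> [I,M] (invalidations this op: 1; running total: 2)
Op 4: C0 write [C0 write: invalidate ['C1=M'] -> C0=M] -> [M,I] (invalidations this op: 1; running total: 3)
Op 5: C0 write [C0 write: already M (modified), no change] -> [M,I] (invalidations this op: 0; running total: 3)
Op 6: C0 write [C0 write: already M (modified), no change] -> [M,I] (invalidations this op: 0; running total: 3)
Op 7: C0 write [C0 write: already M (modified), no change] -> [M,I] (invalidations this op: 0; running total: 3)
Op 8: C1 read [C1 read from I: others=['C0=M'] -> C1=S, others downsized to S] -> [S,S] (invalidations this op: 0; running total: 3)
Op 9: C0 read [C0 read: already in S, no change] -> [S,S] (invalidations this op: 0; running total: 3)
Op 10: C0 write [C0 write: invalidate ['C1=S'] -> C0=M] -> [M,I] (invalidations this op: 1; running total: 4)
Op 11: C1 write [C1 write: invalidate ['C0=M'] -> C1=M] -> [I,M] (invalidations this op: 1; running total: 5)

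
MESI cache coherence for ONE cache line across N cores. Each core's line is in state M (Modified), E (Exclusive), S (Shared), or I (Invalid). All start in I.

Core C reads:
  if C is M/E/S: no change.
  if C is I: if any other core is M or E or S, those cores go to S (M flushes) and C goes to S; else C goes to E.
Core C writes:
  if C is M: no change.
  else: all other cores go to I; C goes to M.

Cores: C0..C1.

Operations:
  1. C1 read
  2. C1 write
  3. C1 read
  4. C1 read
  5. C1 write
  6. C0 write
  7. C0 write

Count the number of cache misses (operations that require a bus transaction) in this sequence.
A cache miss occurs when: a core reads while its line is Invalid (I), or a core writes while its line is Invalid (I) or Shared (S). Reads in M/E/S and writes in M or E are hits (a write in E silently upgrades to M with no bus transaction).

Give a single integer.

Answer: 2

Derivation:
Op 1: C1 read [C1 read from I: no other sharers -> C1=E (exclusive)] -> [I,E] [MISS #1: read from I]
Op 2: C1 write [C1 write: invalidate none -> C1=M] -> [I,M] [hit: write from E is a silent E->M upgrade, no bus transaction]
Op 3: C1 read [C1 read: already in M, no change] -> [I,M] [hit: read from M]
Op 4: C1 read [C1 read: already in M, no change] -> [I,M] [hit: read from M]
Op 5: C1 write [C1 write: already M (modified), no change] -> [I,M] [hit: write from M]
Op 6: C0 write [C0 write: invalidate ['C1=M'] -> C0=M] -> [M,I] [MISS #2: write from I]
Op 7: C0 write [C0 write: already M (modified), no change] -> [M,I] [hit: write from M]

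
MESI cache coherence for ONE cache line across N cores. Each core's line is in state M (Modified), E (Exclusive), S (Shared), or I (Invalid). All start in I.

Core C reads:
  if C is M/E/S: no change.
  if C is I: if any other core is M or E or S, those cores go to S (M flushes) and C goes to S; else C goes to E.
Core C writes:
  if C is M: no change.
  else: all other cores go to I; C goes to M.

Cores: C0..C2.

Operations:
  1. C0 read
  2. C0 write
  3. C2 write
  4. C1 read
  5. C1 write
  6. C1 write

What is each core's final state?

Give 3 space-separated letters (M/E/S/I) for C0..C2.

Op 1: C0 read [C0 read from I: no other sharers -> C0=E (exclusive)] -> [E,I,I]
Op 2: C0 write [C0 write: invalidate none -> C0=M] -> [M,I,I]
Op 3: C2 write [C2 write: invalidate ['C0=M'] -> C2=M] -> [I,I,M]
Op 4: C1 read [C1 read from I: others=['C2=M'] -> C1=S, others downsized to S] -> [I,S,S]
Op 5: C1 write [C1 write: invalidate ['C2=S'] -> C1=M] -> [I,M,I]
Op 6: C1 write [C1 write: already M (modified), no change] -> [I,M,I]

Answer: I M I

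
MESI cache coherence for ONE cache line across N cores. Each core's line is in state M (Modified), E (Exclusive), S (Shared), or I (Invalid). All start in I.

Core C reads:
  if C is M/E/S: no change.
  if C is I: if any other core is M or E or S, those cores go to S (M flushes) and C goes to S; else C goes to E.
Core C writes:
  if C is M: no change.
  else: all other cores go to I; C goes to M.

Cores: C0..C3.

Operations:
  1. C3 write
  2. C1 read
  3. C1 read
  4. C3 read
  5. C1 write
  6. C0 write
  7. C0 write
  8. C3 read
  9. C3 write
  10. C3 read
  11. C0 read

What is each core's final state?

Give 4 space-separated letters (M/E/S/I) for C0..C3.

Op 1: C3 write [C3 write: invalidate none -> C3=M] -> [I,I,I,M]
Op 2: C1 read [C1 read from I: others=['C3=M'] -> C1=S, others downsized to S] -> [I,S,I,S]
Op 3: C1 read [C1 read: already in S, no change] -> [I,S,I,S]
Op 4: C3 read [C3 read: already in S, no change] -> [I,S,I,S]
Op 5: C1 write [C1 write: invalidate ['C3=S'] -> C1=M] -> [I,M,I,I]
Op 6: C0 write [C0 write: invalidate ['C1=M'] -> C0=M] -> [M,I,I,I]
Op 7: C0 write [C0 write: already M (modified), no change] -> [M,I,I,I]
Op 8: C3 read [C3 read from I: others=['C0=M'] -> C3=S, others downsized to S] -> [S,I,I,S]
Op 9: C3 write [C3 write: invalidate ['C0=S'] -> C3=M] -> [I,I,I,M]
Op 10: C3 read [C3 read: already in M, no change] -> [I,I,I,M]
Op 11: C0 read [C0 read from I: others=['C3=M'] -> C0=S, others downsized to S] -> [S,I,I,S]

Answer: S I I S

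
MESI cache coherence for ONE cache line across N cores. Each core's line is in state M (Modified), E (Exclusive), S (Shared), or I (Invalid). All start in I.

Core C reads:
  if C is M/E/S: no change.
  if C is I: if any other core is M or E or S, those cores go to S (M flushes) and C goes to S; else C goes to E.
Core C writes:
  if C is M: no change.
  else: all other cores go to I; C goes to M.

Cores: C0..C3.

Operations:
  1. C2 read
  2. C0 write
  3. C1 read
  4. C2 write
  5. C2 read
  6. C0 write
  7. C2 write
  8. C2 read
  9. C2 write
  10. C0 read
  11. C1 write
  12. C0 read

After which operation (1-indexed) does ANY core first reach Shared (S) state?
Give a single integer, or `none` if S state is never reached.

Answer: 3

Derivation:
Op 1: C2 read [C2 read from I: no other sharers -> C2=E (exclusive)] -> [I,I,E,I]
Op 2: C0 write [C0 write: invalidate ['C2=E'] -> C0=M] -> [M,I,I,I]
Op 3: C1 read [C1 read from I: others=['C0=M'] -> C1=S, others downsized to S] -> [S,S,I,I]
  -> First S state at op 3; remaining ops need not be traced.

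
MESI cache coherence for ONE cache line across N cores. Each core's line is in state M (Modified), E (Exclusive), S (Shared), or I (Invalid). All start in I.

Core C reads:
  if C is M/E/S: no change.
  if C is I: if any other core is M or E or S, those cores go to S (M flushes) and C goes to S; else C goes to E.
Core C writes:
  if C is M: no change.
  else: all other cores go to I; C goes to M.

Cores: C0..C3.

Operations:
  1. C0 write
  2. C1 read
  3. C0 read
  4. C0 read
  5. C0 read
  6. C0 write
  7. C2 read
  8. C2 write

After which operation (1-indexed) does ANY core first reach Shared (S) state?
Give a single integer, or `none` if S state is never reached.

Op 1: C0 write [C0 write: invalidate none -> C0=M] -> [M,I,I,I]
Op 2: C1 read [C1 read from I: others=['C0=M'] -> C1=S, others downsized to S] -> [S,S,I,I]
  -> First S state at op 2; remaining ops need not be traced.

Answer: 2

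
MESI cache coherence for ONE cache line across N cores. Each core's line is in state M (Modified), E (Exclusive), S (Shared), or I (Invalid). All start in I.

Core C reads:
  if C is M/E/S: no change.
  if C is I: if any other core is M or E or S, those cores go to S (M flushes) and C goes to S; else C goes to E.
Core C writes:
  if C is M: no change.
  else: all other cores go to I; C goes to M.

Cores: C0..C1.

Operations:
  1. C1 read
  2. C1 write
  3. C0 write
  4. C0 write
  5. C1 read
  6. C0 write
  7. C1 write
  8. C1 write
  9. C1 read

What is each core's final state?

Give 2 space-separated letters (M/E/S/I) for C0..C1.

Answer: I M

Derivation:
Op 1: C1 read [C1 read from I: no other sharers -> C1=E (exclusive)] -> [I,E]
Op 2: C1 write [C1 write: invalidate none -> C1=M] -> [I,M]
Op 3: C0 write [C0 write: invalidate ['C1=M'] -> C0=M] -> [M,I]
Op 4: C0 write [C0 write: already M (modified), no change] -> [M,I]
Op 5: C1 read [C1 read from I: others=['C0=M'] -> C1=S, others downsized to S] -> [S,S]
Op 6: C0 write [C0 write: invalidate ['C1=S'] -> C0=M] -> [M,I]
Op 7: C1 write [C1 write: invalidate ['C0=M'] -> C1=M] -> [I,M]
Op 8: C1 write [C1 write: already M (modified), no change] -> [I,M]
Op 9: C1 read [C1 read: already in M, no change] -> [I,M]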